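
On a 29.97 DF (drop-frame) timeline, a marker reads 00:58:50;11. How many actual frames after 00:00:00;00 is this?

105805

Complete 10-minute blocks: 5, each 17982 frames → 89910.
Remaining 8 whole minutes in the current block: 1800 + 7 × 1798 = 14386 frames.
Within the current minute: 50 × 30 + 11 − 2 = 1509 (labels ;00/;01 skipped at this minute). Total = 89910 + 14386 + 1509 = 105805.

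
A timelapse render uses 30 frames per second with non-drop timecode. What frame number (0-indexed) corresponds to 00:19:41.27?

Total seconds to the label: (0 × 3600 + 19 × 60 + 41) = 1181.
Frame index = 1181 × 30 + 27 = 35457.

frame 35457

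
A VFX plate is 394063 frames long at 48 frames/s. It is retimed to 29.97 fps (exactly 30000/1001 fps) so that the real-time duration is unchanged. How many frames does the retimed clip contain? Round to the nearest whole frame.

Frames at target rate = 394063 × (30000/1001) / (48) = 246289375/1001 ≈ 246043.332.
Nearest whole frame: 246043.

246043 frames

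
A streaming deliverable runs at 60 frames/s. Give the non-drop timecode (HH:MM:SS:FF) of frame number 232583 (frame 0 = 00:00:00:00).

232583 ÷ 60 = 3876 full seconds, remainder 23 frames.
3876 s = 1 h 4 min 36 s.
Timecode: 01:04:36:23.

01:04:36:23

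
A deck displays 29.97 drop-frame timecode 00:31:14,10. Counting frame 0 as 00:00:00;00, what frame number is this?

Complete 10-minute blocks: 3, each 17982 frames → 53946.
Remaining 1 whole minute in the current block: 1800 + 0 × 1798 = 1800 frames.
Within the current minute: 14 × 30 + 10 − 2 = 428 (labels ;00/;01 skipped at this minute). Total = 53946 + 1800 + 428 = 56174.

56174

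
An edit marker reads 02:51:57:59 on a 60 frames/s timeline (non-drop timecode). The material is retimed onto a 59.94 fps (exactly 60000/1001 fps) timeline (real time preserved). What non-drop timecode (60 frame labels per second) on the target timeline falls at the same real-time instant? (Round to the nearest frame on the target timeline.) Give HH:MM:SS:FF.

02:51:47:41

Source frame index: (2×3600 + 51×60 + 57) × 60 + 59 = 619079.
Real time: 619079 / (60) = 619079/60 s.
Target frame: (619079/60) × (60000/1001) = 619079000/1001 ≈ 618460.539 → 618461.
At 60 labels/s: frame 618461 → 02:51:47:41.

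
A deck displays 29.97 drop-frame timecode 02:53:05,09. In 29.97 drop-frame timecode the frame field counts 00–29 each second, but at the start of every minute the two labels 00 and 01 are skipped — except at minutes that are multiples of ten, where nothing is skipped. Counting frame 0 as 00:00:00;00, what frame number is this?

311247

Complete 10-minute blocks: 17, each 17982 frames → 305694.
Remaining 3 whole minutes in the current block: 1800 + 2 × 1798 = 5396 frames.
Within the current minute: 5 × 30 + 9 − 2 = 157 (labels ;00/;01 skipped at this minute). Total = 305694 + 5396 + 157 = 311247.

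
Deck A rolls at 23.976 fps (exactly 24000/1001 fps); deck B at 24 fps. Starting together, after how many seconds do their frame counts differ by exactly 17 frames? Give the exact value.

The gap grows by |24 − 24000/1001| = 24/1001 frames per second.
Time for a 17-frame gap: 17 ÷ (24/1001) = 17017/24 s.

17017/24 seconds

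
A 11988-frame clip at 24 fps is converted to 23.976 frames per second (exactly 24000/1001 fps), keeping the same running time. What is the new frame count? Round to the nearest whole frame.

11976 frames

Frames at target rate = 11988 × (24000/1001) / (24) = 11988000/1001 ≈ 11976.024.
Nearest whole frame: 11976.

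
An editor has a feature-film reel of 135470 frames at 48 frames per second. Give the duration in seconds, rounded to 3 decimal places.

2822.292 seconds

Running time = 135470 × 1/48 = 67735/24 s ≈ 2822.292 s.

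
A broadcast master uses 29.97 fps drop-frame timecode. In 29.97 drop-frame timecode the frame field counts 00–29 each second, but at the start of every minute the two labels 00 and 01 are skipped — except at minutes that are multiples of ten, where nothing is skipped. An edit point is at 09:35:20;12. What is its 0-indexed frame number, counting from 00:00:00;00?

As if non-drop at 30 labels/s: (9 × 3600 + 35 × 60 + 20) × 30 + 12 = 1035612.
Minute boundaries passed: 575; those not divisible by 10: 575 − 57 = 518; dropped labels = 2 × 518 = 1036.
Actual frame index = 1035612 − 1036 = 1034576.

1034576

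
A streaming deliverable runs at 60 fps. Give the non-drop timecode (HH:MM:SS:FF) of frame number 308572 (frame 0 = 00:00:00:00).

01:25:42:52

308572 ÷ 60 = 5142 full seconds, remainder 52 frames.
5142 s = 1 h 25 min 42 s.
Timecode: 01:25:42:52.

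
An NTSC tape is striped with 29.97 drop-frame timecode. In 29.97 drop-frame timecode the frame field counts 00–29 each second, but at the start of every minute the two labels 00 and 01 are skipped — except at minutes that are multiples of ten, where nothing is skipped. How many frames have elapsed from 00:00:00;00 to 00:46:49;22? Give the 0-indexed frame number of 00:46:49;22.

As if non-drop at 30 labels/s: (0 × 3600 + 46 × 60 + 49) × 30 + 22 = 84292.
Minute boundaries passed: 46; those not divisible by 10: 46 − 4 = 42; dropped labels = 2 × 42 = 84.
Actual frame index = 84292 − 84 = 84208.

84208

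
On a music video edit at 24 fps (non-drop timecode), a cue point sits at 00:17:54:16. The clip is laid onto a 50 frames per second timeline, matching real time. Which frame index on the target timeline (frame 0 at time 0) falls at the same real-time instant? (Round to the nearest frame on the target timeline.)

Source frame index: (0×3600 + 17×60 + 54) × 24 + 16 = 25792.
Real time: 25792 / (24) = 3224/3 s.
Target frame: (3224/3) × (50) = 161200/3 ≈ 53733.333 → 53733.

frame 53733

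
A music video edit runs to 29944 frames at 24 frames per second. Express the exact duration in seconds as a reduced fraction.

Running time = 29944 ÷ (24) = 29944 × 1/24 = 3743/3 s.

3743/3 seconds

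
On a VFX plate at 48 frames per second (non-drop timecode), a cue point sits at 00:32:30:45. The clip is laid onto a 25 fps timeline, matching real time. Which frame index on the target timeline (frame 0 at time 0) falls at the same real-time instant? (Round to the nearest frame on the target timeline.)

frame 48773

Source frame index: (0×3600 + 32×60 + 30) × 48 + 45 = 93645.
Real time: 93645 / (48) = 31215/16 s.
Target frame: (31215/16) × (25) = 780375/16 ≈ 48773.438 → 48773.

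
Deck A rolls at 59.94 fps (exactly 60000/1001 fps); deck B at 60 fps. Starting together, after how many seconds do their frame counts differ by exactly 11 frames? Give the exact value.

11011/60 seconds

The gap grows by |60 − 60000/1001| = 60/1001 frames per second.
Time for a 11-frame gap: 11 ÷ (60/1001) = 11011/60 s.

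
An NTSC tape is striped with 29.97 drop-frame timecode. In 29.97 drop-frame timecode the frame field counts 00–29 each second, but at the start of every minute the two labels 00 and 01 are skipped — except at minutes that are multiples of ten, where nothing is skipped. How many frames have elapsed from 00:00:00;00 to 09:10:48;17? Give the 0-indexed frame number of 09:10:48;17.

990467

As if non-drop at 30 labels/s: (9 × 3600 + 10 × 60 + 48) × 30 + 17 = 991457.
Minute boundaries passed: 550; those not divisible by 10: 550 − 55 = 495; dropped labels = 2 × 495 = 990.
Actual frame index = 991457 − 990 = 990467.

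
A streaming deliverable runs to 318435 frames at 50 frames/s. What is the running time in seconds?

Running time = 318435 / (50) = 6368.7 s.

6368.7 seconds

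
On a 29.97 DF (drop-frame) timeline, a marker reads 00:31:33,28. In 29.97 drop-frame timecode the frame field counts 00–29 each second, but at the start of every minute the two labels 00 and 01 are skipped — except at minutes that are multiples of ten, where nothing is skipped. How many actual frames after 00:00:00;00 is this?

As if non-drop at 30 labels/s: (0 × 3600 + 31 × 60 + 33) × 30 + 28 = 56818.
Minute boundaries passed: 31; those not divisible by 10: 31 − 3 = 28; dropped labels = 2 × 28 = 56.
Actual frame index = 56818 − 56 = 56762.

56762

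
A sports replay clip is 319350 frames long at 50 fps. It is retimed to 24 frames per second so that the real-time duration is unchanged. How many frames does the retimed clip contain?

Target frames = source frames × (target rate / source rate) = 319350 × (24)/(50) = 319350 × 12/25 = 153288.

153288 frames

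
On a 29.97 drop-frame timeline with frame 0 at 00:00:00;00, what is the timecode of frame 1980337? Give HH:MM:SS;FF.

Ten DF minutes hold 17982 frames, so frame 1980337 lies in block 110 (frames 1978020–1996001) with 2317 frames into that block.
The block's first minute is 1800 frames and the rest 1798 each; 2317 frames reaches minute 1, so 110 × 18 + 1 × 2 = 1982 labels have been skipped so far.
Adding those back, label number 1980337 + 1982 = 1982319 at 30 labels/s is 66077 s + 9 f = 18 h 21 min 17 s frame 9, i.e. 18:21:17;09.

18:21:17;09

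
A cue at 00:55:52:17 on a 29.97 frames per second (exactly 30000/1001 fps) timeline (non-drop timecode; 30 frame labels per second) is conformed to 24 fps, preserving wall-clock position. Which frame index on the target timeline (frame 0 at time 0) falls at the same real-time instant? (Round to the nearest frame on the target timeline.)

frame 80542

Source frame index: (0×3600 + 55×60 + 52) × 30 + 17 = 100577.
Real time: 100577 / (30000/1001) = 100677577/30000 s.
Target frame: (100677577/30000) × (24) = 100677577/1250 ≈ 80542.062 → 80542.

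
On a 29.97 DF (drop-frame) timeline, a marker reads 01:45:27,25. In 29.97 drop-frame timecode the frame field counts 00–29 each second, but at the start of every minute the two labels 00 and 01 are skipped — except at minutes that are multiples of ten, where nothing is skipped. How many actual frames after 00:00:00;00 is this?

Complete 10-minute blocks: 10, each 17982 frames → 179820.
Remaining 5 whole minutes in the current block: 1800 + 4 × 1798 = 8992 frames.
Within the current minute: 27 × 30 + 25 − 2 = 833 (labels ;00/;01 skipped at this minute). Total = 179820 + 8992 + 833 = 189645.

189645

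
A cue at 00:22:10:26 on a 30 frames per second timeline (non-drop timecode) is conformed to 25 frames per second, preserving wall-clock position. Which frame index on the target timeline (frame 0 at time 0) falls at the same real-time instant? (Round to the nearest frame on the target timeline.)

frame 33272

Source frame index: (0×3600 + 22×60 + 10) × 30 + 26 = 39926.
Real time: 39926 / (30) = 19963/15 s.
Target frame: (19963/15) × (25) = 99815/3 ≈ 33271.667 → 33272.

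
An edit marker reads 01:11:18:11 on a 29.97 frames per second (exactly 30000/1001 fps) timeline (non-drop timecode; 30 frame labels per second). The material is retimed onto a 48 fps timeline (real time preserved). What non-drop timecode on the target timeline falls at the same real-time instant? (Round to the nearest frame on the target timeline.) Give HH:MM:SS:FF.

Source frame index: (1×3600 + 11×60 + 18) × 30 + 11 = 128351.
Real time: 128351 / (30000/1001) = 128479351/30000 s.
Target frame: (128479351/30000) × (48) = 128479351/625 ≈ 205566.962 → 205567.
At 48 labels/s: frame 205567 → 01:11:22:31.

01:11:22:31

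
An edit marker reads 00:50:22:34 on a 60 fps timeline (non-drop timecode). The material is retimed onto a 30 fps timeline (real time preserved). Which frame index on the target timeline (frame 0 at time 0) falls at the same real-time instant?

Source frame index: (0×3600 + 50×60 + 22) × 60 + 34 = 181354.
Real time: 181354 / (60) = 90677/30 s.
Target frame: (90677/30) × (30) = 90677.

frame 90677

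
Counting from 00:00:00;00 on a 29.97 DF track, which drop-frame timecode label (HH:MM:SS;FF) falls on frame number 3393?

Ten DF minutes hold 17982 frames, so frame 3393 lies in block 0 (frames 0–17981) with 3393 frames into that block.
The block's first minute is 1800 frames and the rest 1798 each; 3393 frames reaches minute 1, so 0 × 18 + 1 × 2 = 2 labels have been skipped so far.
Adding those back, label number 3393 + 2 = 3395 at 30 labels/s is 113 s + 5 f = 0 h 1 min 53 s frame 5, i.e. 00:01:53;05.

00:01:53;05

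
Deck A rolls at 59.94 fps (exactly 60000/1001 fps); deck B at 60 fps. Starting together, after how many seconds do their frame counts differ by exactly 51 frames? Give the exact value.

The gap grows by |60 − 60000/1001| = 60/1001 frames per second.
Time for a 51-frame gap: 51 ÷ (60/1001) = 850.85 s.

850.85 seconds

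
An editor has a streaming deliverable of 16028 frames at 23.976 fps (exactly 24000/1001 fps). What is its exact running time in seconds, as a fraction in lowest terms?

Running time = 16028 ÷ (24000/1001) = 16028 × 1001/24000 = 4011007/6000 s.

4011007/6000 seconds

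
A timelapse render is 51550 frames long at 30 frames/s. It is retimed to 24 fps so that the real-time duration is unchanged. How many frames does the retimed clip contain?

41240 frames

Target frames = source frames × (target rate / source rate) = 51550 × (24)/(30) = 51550 × 4/5 = 41240.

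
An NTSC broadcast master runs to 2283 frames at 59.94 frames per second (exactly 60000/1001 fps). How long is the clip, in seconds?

38.08805 seconds

Running time = 2283 / (60000/1001) = 38.08805 s.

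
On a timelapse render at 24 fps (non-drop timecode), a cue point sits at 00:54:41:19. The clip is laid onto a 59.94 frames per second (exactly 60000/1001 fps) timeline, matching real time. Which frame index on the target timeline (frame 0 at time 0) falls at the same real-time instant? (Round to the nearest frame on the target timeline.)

frame 196711

Source frame index: (0×3600 + 54×60 + 41) × 24 + 19 = 78763.
Real time: 78763 / (24) = 78763/24 s.
Target frame: (78763/24) × (60000/1001) = 196907500/1001 ≈ 196710.789 → 196711.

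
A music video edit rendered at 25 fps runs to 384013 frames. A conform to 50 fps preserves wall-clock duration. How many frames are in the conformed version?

768026 frames

Target frames = source frames × (target rate / source rate) = 384013 × (50)/(25) = 384013 × 2 = 768026.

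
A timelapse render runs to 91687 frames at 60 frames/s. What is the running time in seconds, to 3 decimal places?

1528.117 seconds

Running time = 91687 × 1/60 = 91687/60 s ≈ 1528.117 s.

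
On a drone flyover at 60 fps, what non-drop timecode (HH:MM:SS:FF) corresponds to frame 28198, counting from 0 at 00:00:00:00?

28198 ÷ 60 = 469 full seconds, remainder 58 frames.
469 s = 0 h 7 min 49 s.
Timecode: 00:07:49:58.

00:07:49:58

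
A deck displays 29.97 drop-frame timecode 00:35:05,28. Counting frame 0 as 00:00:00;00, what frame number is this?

As if non-drop at 30 labels/s: (0 × 3600 + 35 × 60 + 5) × 30 + 28 = 63178.
Minute boundaries passed: 35; those not divisible by 10: 35 − 3 = 32; dropped labels = 2 × 32 = 64.
Actual frame index = 63178 − 64 = 63114.

63114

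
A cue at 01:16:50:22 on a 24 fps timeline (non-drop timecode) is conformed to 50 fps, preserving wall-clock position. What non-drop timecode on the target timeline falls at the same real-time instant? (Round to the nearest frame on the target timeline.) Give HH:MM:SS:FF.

Source frame index: (1×3600 + 16×60 + 50) × 24 + 22 = 110662.
Real time: 110662 / (24) = 55331/12 s.
Target frame: (55331/12) × (50) = 1383275/6 ≈ 230545.833 → 230546.
At 50 labels/s: frame 230546 → 01:16:50:46.

01:16:50:46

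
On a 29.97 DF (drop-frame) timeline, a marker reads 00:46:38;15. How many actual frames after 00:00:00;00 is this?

83871

Complete 10-minute blocks: 4, each 17982 frames → 71928.
Remaining 6 whole minutes in the current block: 1800 + 5 × 1798 = 10790 frames.
Within the current minute: 38 × 30 + 15 − 2 = 1153 (labels ;00/;01 skipped at this minute). Total = 71928 + 10790 + 1153 = 83871.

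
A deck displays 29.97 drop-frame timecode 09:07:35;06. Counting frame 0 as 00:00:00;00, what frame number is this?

Complete 10-minute blocks: 54, each 17982 frames → 971028.
Remaining 7 whole minutes in the current block: 1800 + 6 × 1798 = 12588 frames.
Within the current minute: 35 × 30 + 6 − 2 = 1054 (labels ;00/;01 skipped at this minute). Total = 971028 + 12588 + 1054 = 984670.

984670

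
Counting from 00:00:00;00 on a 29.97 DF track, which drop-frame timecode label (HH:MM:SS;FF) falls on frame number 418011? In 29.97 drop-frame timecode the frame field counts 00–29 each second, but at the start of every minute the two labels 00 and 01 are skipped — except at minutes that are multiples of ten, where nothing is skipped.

03:52:27;19

Each 10-minute DF block holds 10 × 60 × 30 − 9 × 2 = 17982 frames. 418011 ÷ 17982 → 23 full blocks, remainder 4425.
Within the partial block the first minute is 1800 frames and each further minute 1798, so 2 further minute boundaries passed. Total skipped labels = 18 × 23 + 2 × 2 = 418.
Non-drop label index = 418011 + 418 = 418429; at 30 labels/s that is 03:52:27:19, i.e. DF 03:52:27;19.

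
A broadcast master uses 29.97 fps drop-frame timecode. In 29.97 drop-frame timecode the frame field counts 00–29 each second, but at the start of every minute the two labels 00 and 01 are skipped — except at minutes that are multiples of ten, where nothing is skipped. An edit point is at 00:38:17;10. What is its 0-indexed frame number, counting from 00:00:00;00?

68850

Complete 10-minute blocks: 3, each 17982 frames → 53946.
Remaining 8 whole minutes in the current block: 1800 + 7 × 1798 = 14386 frames.
Within the current minute: 17 × 30 + 10 − 2 = 518 (labels ;00/;01 skipped at this minute). Total = 53946 + 14386 + 518 = 68850.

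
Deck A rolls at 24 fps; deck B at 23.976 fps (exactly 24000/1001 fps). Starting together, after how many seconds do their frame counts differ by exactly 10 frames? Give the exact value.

The gap grows by |24000/1001 − 24| = 24/1001 frames per second.
Time for a 10-frame gap: 10 ÷ (24/1001) = 5005/12 s.

5005/12 seconds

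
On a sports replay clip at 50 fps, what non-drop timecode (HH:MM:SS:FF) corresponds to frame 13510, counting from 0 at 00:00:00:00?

13510 ÷ 50 = 270 full seconds, remainder 10 frames.
270 s = 0 h 4 min 30 s.
Timecode: 00:04:30:10.

00:04:30:10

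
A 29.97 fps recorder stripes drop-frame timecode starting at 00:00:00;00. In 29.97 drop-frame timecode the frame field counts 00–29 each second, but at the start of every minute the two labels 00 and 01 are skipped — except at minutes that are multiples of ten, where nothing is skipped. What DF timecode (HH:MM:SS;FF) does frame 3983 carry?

00:02:12;27

Ten DF minutes hold 17982 frames, so frame 3983 lies in block 0 (frames 0–17981) with 3983 frames into that block.
The block's first minute is 1800 frames and the rest 1798 each; 3983 frames reaches minute 2, so 0 × 18 + 2 × 2 = 4 labels have been skipped so far.
Adding those back, label number 3983 + 4 = 3987 at 30 labels/s is 132 s + 27 f = 0 h 2 min 12 s frame 27, i.e. 00:02:12;27.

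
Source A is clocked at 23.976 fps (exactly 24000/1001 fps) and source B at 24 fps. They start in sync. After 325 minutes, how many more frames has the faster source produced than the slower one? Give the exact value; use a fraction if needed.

325 min = 19500 s.
A emits 24000/1001 × 19500 = 36000000/77 frames; B emits 24 × 19500 = 468000.
Difference = 36000/77 frames (≈ 467.5325); B is ahead of A.

36000/77 frames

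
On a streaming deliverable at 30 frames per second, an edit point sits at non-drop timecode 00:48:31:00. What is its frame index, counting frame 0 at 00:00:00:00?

87330

Total seconds to the label: (0 × 3600 + 48 × 60 + 31) = 2911.
Frame index = 2911 × 30 + 0 = 87330.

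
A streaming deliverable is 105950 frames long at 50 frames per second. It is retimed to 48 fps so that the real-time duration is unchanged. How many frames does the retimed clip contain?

Target frames = source frames × (target rate / source rate) = 105950 × (48)/(50) = 105950 × 24/25 = 101712.

101712 frames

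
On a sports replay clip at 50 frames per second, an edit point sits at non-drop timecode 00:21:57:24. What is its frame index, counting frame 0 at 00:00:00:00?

Total seconds to the label: (0 × 3600 + 21 × 60 + 57) = 1317.
Frame index = 1317 × 50 + 24 = 65874.

frame 65874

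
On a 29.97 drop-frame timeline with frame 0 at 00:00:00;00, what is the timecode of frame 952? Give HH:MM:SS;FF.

Each 10-minute DF block holds 10 × 60 × 30 − 9 × 2 = 17982 frames. 952 ÷ 17982 → 0 full blocks, remainder 952.
Within the partial block the first minute is 1800 frames and each further minute 1798, so 0 further minute boundaries passed. Total skipped labels = 18 × 0 + 2 × 0 = 0.
Non-drop label index = 952 + 0 = 952; at 30 labels/s that is 00:00:31:22, i.e. DF 00:00:31;22.

00:00:31;22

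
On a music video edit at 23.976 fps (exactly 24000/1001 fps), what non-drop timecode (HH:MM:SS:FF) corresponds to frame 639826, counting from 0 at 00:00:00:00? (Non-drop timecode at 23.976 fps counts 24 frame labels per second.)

07:24:19:10

639826 ÷ 24 = 26659 full seconds, remainder 10 frames.
26659 s = 7 h 24 min 19 s.
Timecode: 07:24:19:10.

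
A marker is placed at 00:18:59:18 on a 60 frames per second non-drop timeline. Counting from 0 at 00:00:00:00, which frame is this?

Total seconds to the label: (0 × 3600 + 18 × 60 + 59) = 1139.
Frame index = 1139 × 60 + 18 = 68358.

68358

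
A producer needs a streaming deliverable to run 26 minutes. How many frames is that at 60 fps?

26 min = 1560 s.
Frames = 1560 × 60 = 93600.

93600 frames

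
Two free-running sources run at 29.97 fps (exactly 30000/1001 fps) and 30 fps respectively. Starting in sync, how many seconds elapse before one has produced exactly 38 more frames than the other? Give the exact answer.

19019/15 seconds

The gap grows by |30 − 30000/1001| = 30/1001 frames per second.
Time for a 38-frame gap: 38 ÷ (30/1001) = 19019/15 s.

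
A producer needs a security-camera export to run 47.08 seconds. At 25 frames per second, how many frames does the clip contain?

Frames = 47.08 × 25 = 1177.

1177 frames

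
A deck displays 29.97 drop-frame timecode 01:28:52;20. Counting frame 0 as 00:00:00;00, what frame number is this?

Complete 10-minute blocks: 8, each 17982 frames → 143856.
Remaining 8 whole minutes in the current block: 1800 + 7 × 1798 = 14386 frames.
Within the current minute: 52 × 30 + 20 − 2 = 1578 (labels ;00/;01 skipped at this minute). Total = 143856 + 14386 + 1578 = 159820.

159820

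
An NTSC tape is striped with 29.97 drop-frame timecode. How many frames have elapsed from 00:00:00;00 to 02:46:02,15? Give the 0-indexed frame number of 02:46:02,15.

298575

Complete 10-minute blocks: 16, each 17982 frames → 287712.
Remaining 6 whole minutes in the current block: 1800 + 5 × 1798 = 10790 frames.
Within the current minute: 2 × 30 + 15 − 2 = 73 (labels ;00/;01 skipped at this minute). Total = 287712 + 10790 + 73 = 298575.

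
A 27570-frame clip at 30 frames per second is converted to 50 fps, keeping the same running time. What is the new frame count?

Target frames = source frames × (target rate / source rate) = 27570 × (50)/(30) = 27570 × 5/3 = 45950.

45950 frames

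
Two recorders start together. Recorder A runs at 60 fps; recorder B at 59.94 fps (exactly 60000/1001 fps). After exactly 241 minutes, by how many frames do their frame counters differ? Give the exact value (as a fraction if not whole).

867600/1001 frames

241 min = 14460 s.
A emits 60 × 14460 = 867600 frames; B emits 60000/1001 × 14460 = 867600000/1001.
Difference = 867600/1001 frames (≈ 866.7333); B is behind A.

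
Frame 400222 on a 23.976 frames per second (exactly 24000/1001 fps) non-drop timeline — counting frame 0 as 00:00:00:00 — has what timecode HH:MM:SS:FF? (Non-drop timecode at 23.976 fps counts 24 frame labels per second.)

400222 ÷ 24 = 16675 full seconds, remainder 22 frames.
16675 s = 4 h 37 min 55 s.
Timecode: 04:37:55:22.

04:37:55:22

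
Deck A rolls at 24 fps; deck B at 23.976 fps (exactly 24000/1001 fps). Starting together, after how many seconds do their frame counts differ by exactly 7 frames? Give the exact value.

7007/24 seconds

The gap grows by |24000/1001 − 24| = 24/1001 frames per second.
Time for a 7-frame gap: 7 ÷ (24/1001) = 7007/24 s.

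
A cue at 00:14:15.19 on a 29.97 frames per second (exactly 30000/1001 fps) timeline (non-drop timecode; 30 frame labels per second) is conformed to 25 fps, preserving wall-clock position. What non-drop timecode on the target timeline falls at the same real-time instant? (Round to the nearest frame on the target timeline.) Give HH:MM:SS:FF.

Source frame index: (0×3600 + 14×60 + 15) × 30 + 19 = 25669.
Real time: 25669 / (30000/1001) = 25694669/30000 s.
Target frame: (25694669/30000) × (25) = 25694669/1200 ≈ 21412.224 → 21412.
At 25 labels/s: frame 21412 → 00:14:16:12.

00:14:16:12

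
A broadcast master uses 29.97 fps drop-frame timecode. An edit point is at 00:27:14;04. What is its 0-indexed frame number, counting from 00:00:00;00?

48974

Complete 10-minute blocks: 2, each 17982 frames → 35964.
Remaining 7 whole minutes in the current block: 1800 + 6 × 1798 = 12588 frames.
Within the current minute: 14 × 30 + 4 − 2 = 422 (labels ;00/;01 skipped at this minute). Total = 35964 + 12588 + 422 = 48974.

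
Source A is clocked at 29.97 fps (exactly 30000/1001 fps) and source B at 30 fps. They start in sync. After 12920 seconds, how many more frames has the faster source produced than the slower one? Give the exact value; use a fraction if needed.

387600/1001 frames

A emits 30000/1001 × 12920 = 387600000/1001 frames; B emits 30 × 12920 = 387600.
Difference = 387600/1001 frames (≈ 387.2128); B is ahead of A.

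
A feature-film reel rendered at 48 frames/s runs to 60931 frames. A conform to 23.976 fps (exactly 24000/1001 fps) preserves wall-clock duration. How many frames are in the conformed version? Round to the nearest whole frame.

Frames at target rate = 60931 × (24000/1001) / (48) = 2343500/77 ≈ 30435.065.
Nearest whole frame: 30435.

30435 frames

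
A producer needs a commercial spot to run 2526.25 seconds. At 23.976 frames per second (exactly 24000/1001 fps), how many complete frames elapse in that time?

Frames = 2526.25 × 24000/1001 = 60630000/1001 ≈ 60569.4306.
Complete frames: 60569.

60569 frames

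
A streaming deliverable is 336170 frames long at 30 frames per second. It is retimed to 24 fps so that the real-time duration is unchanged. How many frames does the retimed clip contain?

Target frames = source frames × (target rate / source rate) = 336170 × (24)/(30) = 336170 × 4/5 = 268936.

268936 frames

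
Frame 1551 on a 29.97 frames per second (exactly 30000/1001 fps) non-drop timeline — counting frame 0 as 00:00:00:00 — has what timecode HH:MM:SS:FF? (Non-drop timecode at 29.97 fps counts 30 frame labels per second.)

00:00:51:21

1551 ÷ 30 = 51 full seconds, remainder 21 frames.
51 s = 0 h 0 min 51 s.
Timecode: 00:00:51:21.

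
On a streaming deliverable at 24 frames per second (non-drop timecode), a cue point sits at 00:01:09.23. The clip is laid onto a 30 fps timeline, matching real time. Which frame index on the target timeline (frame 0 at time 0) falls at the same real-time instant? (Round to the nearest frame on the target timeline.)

frame 2099

Source frame index: (0×3600 + 1×60 + 9) × 24 + 23 = 1679.
Real time: 1679 / (24) = 1679/24 s.
Target frame: (1679/24) × (30) = 8395/4 ≈ 2098.750 → 2099.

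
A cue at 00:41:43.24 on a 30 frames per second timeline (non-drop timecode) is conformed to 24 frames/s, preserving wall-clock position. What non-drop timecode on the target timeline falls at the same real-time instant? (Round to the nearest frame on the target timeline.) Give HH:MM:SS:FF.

00:41:43:19

Source frame index: (0×3600 + 41×60 + 43) × 30 + 24 = 75114.
Real time: 75114 / (30) = 12519/5 s.
Target frame: (12519/5) × (24) = 300456/5 ≈ 60091.200 → 60091.
At 24 labels/s: frame 60091 → 00:41:43:19.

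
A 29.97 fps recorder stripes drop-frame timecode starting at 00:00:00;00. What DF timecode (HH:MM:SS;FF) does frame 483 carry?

00:00:16;03

Each 10-minute DF block holds 10 × 60 × 30 − 9 × 2 = 17982 frames. 483 ÷ 17982 → 0 full blocks, remainder 483.
Within the partial block the first minute is 1800 frames and each further minute 1798, so 0 further minute boundaries passed. Total skipped labels = 18 × 0 + 2 × 0 = 0.
Non-drop label index = 483 + 0 = 483; at 30 labels/s that is 00:00:16:03, i.e. DF 00:00:16;03.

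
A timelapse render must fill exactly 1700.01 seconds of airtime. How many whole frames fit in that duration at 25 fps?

Frames = 1700.01 × 25 = 170001/4 ≈ 42500.2500.
Complete frames: 42500.

42500 frames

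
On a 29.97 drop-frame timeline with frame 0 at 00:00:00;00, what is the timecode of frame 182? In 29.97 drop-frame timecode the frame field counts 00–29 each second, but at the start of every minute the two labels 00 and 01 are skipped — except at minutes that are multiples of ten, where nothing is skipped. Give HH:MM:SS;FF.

00:00:06;02

Each 10-minute DF block holds 10 × 60 × 30 − 9 × 2 = 17982 frames. 182 ÷ 17982 → 0 full blocks, remainder 182.
Within the partial block the first minute is 1800 frames and each further minute 1798, so 0 further minute boundaries passed. Total skipped labels = 18 × 0 + 2 × 0 = 0.
Non-drop label index = 182 + 0 = 182; at 30 labels/s that is 00:00:06:02, i.e. DF 00:00:06;02.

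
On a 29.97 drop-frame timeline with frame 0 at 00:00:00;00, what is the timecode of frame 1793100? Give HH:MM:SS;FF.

16:37:09;26

Ten DF minutes hold 17982 frames, so frame 1793100 lies in block 99 (frames 1780218–1798199) with 12882 frames into that block.
The block's first minute is 1800 frames and the rest 1798 each; 12882 frames reaches minute 7, so 99 × 18 + 7 × 2 = 1796 labels have been skipped so far.
Adding those back, label number 1793100 + 1796 = 1794896 at 30 labels/s is 59829 s + 26 f = 16 h 37 min 9 s frame 26, i.e. 16:37:09;26.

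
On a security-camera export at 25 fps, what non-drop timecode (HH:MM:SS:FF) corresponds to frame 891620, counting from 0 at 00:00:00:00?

891620 ÷ 25 = 35664 full seconds, remainder 20 frames.
35664 s = 9 h 54 min 24 s.
Timecode: 09:54:24:20.

09:54:24:20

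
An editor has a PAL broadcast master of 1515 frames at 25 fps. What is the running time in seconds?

60.6 seconds

Running time = 1515 / (25) = 60.6 s.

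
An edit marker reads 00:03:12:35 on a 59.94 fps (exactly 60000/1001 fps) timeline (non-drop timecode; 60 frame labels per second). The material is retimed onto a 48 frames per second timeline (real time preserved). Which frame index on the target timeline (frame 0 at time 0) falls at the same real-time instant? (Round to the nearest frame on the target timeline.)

frame 9253

Source frame index: (0×3600 + 3×60 + 12) × 60 + 35 = 11555.
Real time: 11555 / (60000/1001) = 2313311/12000 s.
Target frame: (2313311/12000) × (48) = 2313311/250 ≈ 9253.244 → 9253.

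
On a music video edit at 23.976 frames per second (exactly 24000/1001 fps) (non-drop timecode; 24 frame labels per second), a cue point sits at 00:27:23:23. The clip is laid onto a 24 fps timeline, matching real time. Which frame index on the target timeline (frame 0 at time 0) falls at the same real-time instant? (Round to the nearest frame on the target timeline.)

Source frame index: (0×3600 + 27×60 + 23) × 24 + 23 = 39455.
Real time: 39455 / (24000/1001) = 7898891/4800 s.
Target frame: (7898891/4800) × (24) = 7898891/200 ≈ 39494.455 → 39494.

frame 39494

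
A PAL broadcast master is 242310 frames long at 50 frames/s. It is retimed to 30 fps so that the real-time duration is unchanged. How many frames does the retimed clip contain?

Target frames = source frames × (target rate / source rate) = 242310 × (30)/(50) = 242310 × 3/5 = 145386.

145386 frames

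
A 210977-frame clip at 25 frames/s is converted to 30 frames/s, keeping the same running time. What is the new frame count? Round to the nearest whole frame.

253172 frames

Frames at target rate = 210977 × (30) / (25) = 1265862/5 ≈ 253172.400.
Nearest whole frame: 253172.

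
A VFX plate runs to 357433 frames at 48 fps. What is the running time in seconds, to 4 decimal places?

Running time = 357433 × 1/48 = 357433/48 s ≈ 7446.5208 s.

7446.5208 seconds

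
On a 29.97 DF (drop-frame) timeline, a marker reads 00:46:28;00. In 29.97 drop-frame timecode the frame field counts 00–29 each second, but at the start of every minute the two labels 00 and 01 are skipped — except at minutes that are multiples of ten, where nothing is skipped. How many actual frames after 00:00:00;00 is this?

Complete 10-minute blocks: 4, each 17982 frames → 71928.
Remaining 6 whole minutes in the current block: 1800 + 5 × 1798 = 10790 frames.
Within the current minute: 28 × 30 + 0 − 2 = 838 (labels ;00/;01 skipped at this minute). Total = 71928 + 10790 + 838 = 83556.

83556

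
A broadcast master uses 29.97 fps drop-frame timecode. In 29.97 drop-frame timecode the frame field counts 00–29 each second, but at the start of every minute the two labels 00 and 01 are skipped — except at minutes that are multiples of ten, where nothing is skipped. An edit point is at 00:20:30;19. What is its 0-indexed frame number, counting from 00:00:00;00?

Complete 10-minute blocks: 2, each 17982 frames → 35964.
Remaining 0 whole minutes in the current block: 0 frames.
Within the current minute: 30 × 30 + 19 = 919. Total = 35964 + 0 + 919 = 36883.

36883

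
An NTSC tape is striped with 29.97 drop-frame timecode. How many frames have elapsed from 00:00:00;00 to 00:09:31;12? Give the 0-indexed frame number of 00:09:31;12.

17124

Complete 10-minute blocks: 0, each 17982 frames → 0.
Remaining 9 whole minutes in the current block: 1800 + 8 × 1798 = 16184 frames.
Within the current minute: 31 × 30 + 12 − 2 = 940 (labels ;00/;01 skipped at this minute). Total = 0 + 16184 + 940 = 17124.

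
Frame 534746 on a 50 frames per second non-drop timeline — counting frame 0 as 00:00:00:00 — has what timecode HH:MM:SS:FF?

02:58:14:46

534746 ÷ 50 = 10694 full seconds, remainder 46 frames.
10694 s = 2 h 58 min 14 s.
Timecode: 02:58:14:46.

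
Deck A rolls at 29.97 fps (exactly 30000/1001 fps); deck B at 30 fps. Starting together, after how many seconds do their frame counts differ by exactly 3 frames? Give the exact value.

The gap grows by |30 − 30000/1001| = 30/1001 frames per second.
Time for a 3-frame gap: 3 ÷ (30/1001) = 100.1 s.

100.1 seconds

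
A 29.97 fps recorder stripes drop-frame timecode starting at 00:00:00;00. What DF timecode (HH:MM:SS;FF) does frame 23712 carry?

00:13:11;06

Ten DF minutes hold 17982 frames, so frame 23712 lies in block 1 (frames 17982–35963) with 5730 frames into that block.
The block's first minute is 1800 frames and the rest 1798 each; 5730 frames reaches minute 3, so 1 × 18 + 3 × 2 = 24 labels have been skipped so far.
Adding those back, label number 23712 + 24 = 23736 at 30 labels/s is 791 s + 6 f = 0 h 13 min 11 s frame 6, i.e. 00:13:11;06.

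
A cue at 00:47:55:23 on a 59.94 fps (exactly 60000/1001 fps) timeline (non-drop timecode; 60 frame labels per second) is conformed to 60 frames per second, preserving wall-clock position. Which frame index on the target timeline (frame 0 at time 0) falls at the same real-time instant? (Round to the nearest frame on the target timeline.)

Source frame index: (0×3600 + 47×60 + 55) × 60 + 23 = 172523.
Real time: 172523 / (60000/1001) = 172695523/60000 s.
Target frame: (172695523/60000) × (60) = 172695523/1000 ≈ 172695.523 → 172696.

frame 172696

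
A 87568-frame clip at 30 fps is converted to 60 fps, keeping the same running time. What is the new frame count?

175136 frames

Target frames = source frames × (target rate / source rate) = 87568 × (60)/(30) = 87568 × 2 = 175136.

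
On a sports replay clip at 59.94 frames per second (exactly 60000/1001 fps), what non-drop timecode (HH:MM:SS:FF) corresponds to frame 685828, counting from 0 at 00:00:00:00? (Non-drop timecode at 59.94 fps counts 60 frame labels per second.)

03:10:30:28

685828 ÷ 60 = 11430 full seconds, remainder 28 frames.
11430 s = 3 h 10 min 30 s.
Timecode: 03:10:30:28.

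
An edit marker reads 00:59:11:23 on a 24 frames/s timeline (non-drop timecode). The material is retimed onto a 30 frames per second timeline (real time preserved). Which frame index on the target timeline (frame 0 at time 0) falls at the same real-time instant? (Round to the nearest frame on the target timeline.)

frame 106559

Source frame index: (0×3600 + 59×60 + 11) × 24 + 23 = 85247.
Real time: 85247 / (24) = 85247/24 s.
Target frame: (85247/24) × (30) = 426235/4 ≈ 106558.750 → 106559.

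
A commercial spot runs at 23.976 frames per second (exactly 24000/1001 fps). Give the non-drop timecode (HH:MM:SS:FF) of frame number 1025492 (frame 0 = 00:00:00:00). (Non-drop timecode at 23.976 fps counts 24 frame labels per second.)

11:52:08:20

1025492 ÷ 24 = 42728 full seconds, remainder 20 frames.
42728 s = 11 h 52 min 8 s.
Timecode: 11:52:08:20.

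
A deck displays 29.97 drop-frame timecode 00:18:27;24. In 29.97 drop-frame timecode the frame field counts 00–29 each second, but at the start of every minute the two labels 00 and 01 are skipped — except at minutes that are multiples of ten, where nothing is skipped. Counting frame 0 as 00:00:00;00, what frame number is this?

33200

Complete 10-minute blocks: 1, each 17982 frames → 17982.
Remaining 8 whole minutes in the current block: 1800 + 7 × 1798 = 14386 frames.
Within the current minute: 27 × 30 + 24 − 2 = 832 (labels ;00/;01 skipped at this minute). Total = 17982 + 14386 + 832 = 33200.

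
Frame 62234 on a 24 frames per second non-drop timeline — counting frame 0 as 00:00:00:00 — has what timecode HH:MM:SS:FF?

00:43:13:02

62234 ÷ 24 = 2593 full seconds, remainder 2 frames.
2593 s = 0 h 43 min 13 s.
Timecode: 00:43:13:02.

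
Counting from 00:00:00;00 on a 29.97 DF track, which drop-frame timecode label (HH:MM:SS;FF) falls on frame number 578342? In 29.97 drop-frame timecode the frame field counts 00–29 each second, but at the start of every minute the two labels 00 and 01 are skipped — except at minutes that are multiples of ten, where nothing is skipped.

Ten DF minutes hold 17982 frames, so frame 578342 lies in block 32 (frames 575424–593405) with 2918 frames into that block.
The block's first minute is 1800 frames and the rest 1798 each; 2918 frames reaches minute 1, so 32 × 18 + 1 × 2 = 578 labels have been skipped so far.
Adding those back, label number 578342 + 578 = 578920 at 30 labels/s is 19297 s + 10 f = 5 h 21 min 37 s frame 10, i.e. 05:21:37;10.

05:21:37;10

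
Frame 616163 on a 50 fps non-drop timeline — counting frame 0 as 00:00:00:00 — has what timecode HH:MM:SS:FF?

03:25:23:13

616163 ÷ 50 = 12323 full seconds, remainder 13 frames.
12323 s = 3 h 25 min 23 s.
Timecode: 03:25:23:13.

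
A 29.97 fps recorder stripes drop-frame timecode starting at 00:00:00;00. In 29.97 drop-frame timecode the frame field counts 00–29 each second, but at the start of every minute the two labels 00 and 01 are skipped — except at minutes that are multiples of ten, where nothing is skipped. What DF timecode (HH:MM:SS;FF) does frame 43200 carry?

00:24:01;14

Ten DF minutes hold 17982 frames, so frame 43200 lies in block 2 (frames 35964–53945) with 7236 frames into that block.
The block's first minute is 1800 frames and the rest 1798 each; 7236 frames reaches minute 4, so 2 × 18 + 4 × 2 = 44 labels have been skipped so far.
Adding those back, label number 43200 + 44 = 43244 at 30 labels/s is 1441 s + 14 f = 0 h 24 min 1 s frame 14, i.e. 00:24:01;14.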